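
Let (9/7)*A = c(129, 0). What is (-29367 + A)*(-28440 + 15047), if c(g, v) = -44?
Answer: 3543935123/9 ≈ 3.9377e+8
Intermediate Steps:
A = -308/9 (A = (7/9)*(-44) = -308/9 ≈ -34.222)
(-29367 + A)*(-28440 + 15047) = (-29367 - 308/9)*(-28440 + 15047) = -264611/9*(-13393) = 3543935123/9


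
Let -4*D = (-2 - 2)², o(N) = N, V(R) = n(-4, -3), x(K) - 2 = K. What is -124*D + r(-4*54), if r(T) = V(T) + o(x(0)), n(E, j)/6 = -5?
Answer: 468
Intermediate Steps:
n(E, j) = -30 (n(E, j) = 6*(-5) = -30)
x(K) = 2 + K
V(R) = -30
D = -4 (D = -(-2 - 2)²/4 = -¼*(-4)² = -¼*16 = -4)
r(T) = -28 (r(T) = -30 + (2 + 0) = -30 + 2 = -28)
-124*D + r(-4*54) = -124*(-4) - 28 = 496 - 28 = 468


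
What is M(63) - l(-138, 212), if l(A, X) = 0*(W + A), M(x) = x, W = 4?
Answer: 63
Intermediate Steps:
l(A, X) = 0 (l(A, X) = 0*(4 + A) = 0)
M(63) - l(-138, 212) = 63 - 1*0 = 63 + 0 = 63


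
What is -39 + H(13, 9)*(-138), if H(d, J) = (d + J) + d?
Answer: -4869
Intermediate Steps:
H(d, J) = J + 2*d (H(d, J) = (J + d) + d = J + 2*d)
-39 + H(13, 9)*(-138) = -39 + (9 + 2*13)*(-138) = -39 + (9 + 26)*(-138) = -39 + 35*(-138) = -39 - 4830 = -4869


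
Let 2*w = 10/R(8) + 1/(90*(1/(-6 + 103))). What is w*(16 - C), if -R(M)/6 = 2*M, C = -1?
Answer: 11917/1440 ≈ 8.2757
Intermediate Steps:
R(M) = -12*M
w = 701/1440 (w = (10/((-12*8)) + 1/(90*(1/(-6 + 103))))/2 = (10/(-96) + 1/(90*(1/97)))/2 = (10*(-1/96) + 1/(90*(1/97)))/2 = (-5/48 + (1/90)*97)/2 = (-5/48 + 97/90)/2 = (1/2)*(701/720) = 701/1440 ≈ 0.48681)
w*(16 - C) = 701*(16 - 1*(-1))/1440 = 701*(16 + 1)/1440 = (701/1440)*17 = 11917/1440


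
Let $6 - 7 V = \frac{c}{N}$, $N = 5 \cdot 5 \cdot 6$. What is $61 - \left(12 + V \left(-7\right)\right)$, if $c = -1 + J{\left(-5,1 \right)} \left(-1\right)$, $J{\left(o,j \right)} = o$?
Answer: $\frac{4123}{75} \approx 54.973$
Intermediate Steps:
$N = 150$ ($N = 25 \cdot 6 = 150$)
$c = 4$ ($c = -1 - -5 = -1 + 5 = 4$)
$V = \frac{64}{75}$ ($V = \frac{6}{7} - \frac{4 \cdot \frac{1}{150}}{7} = \frac{6}{7} - \frac{2}{525} = \frac{64}{75} \approx 0.85333$)
$61 - \left(12 + V \left(-7\right)\right) = 61 - \left(12 + \frac{64}{75} \left(-7\right)\right) = 61 - \left(12 - \frac{448}{75}\right) = 61 - \frac{452}{75} = \frac{4123}{75}$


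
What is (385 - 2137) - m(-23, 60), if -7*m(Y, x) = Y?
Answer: -12287/7 ≈ -1755.3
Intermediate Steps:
m(Y, x) = -Y/7
(385 - 2137) - m(-23, 60) = (385 - 2137) - (-1)*(-23)/7 = -1752 - 1*23/7 = -1752 - 23/7 = -12287/7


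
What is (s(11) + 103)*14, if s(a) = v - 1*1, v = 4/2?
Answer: 1456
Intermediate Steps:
v = 2 (v = 4*(1/2) = 2)
s(a) = 1 (s(a) = 2 - 1*1 = 2 - 1 = 1)
(s(11) + 103)*14 = (1 + 103)*14 = 104*14 = 1456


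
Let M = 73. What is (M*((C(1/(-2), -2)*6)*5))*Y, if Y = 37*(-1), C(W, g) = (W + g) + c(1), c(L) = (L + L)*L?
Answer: 40515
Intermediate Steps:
c(L) = 2*L² (c(L) = (2*L)*L = 2*L²)
C(W, g) = 2 + W + g (C(W, g) = (W + g) + 2*1² = (W + g) + 2*1 = (W + g) + 2 = 2 + W + g)
Y = -37
(M*((C(1/(-2), -2)*6)*5))*Y = (73*(((2 + 1/(-2) - 2)*6)*5))*(-37) = (73*(((2 + 1*(-½) - 2)*6)*5))*(-37) = (73*(((2 - ½ - 2)*6)*5))*(-37) = (73*(-½*6*5))*(-37) = (73*(-3*5))*(-37) = (73*(-15))*(-37) = -1095*(-37) = 40515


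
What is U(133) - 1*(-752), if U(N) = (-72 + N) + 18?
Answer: 831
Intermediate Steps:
U(N) = -54 + N
U(133) - 1*(-752) = (-54 + 133) - 1*(-752) = 79 + 752 = 831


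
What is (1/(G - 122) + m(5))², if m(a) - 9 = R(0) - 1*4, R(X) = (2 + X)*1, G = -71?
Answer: 1822500/37249 ≈ 48.927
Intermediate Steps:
R(X) = 2 + X
m(a) = 7 (m(a) = 9 + ((2 + 0) - 1*4) = 9 + (2 - 4) = 9 - 2 = 7)
(1/(G - 122) + m(5))² = (1/(-71 - 122) + 7)² = (1/(-193) + 7)² = (-1/193 + 7)² = (1350/193)² = 1822500/37249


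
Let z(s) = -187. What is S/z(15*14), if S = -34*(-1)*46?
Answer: -92/11 ≈ -8.3636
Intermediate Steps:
S = 1564 (S = 34*46 = 1564)
S/z(15*14) = 1564/(-187) = 1564*(-1/187) = -92/11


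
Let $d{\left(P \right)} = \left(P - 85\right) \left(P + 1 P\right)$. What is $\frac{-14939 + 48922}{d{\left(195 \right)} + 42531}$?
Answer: $\frac{33983}{85431} \approx 0.39778$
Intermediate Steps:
$d{\left(P \right)} = 2 P \left(-85 + P\right)$ ($d{\left(P \right)} = \left(-85 + P\right) \left(P + P\right) = \left(-85 + P\right) 2 P = 2 P \left(-85 + P\right)$)
$\frac{-14939 + 48922}{d{\left(195 \right)} + 42531} = \frac{-14939 + 48922}{2 \cdot 195 \left(-85 + 195\right) + 42531} = \frac{33983}{2 \cdot 195 \cdot 110 + 42531} = \frac{33983}{42900 + 42531} = \frac{33983}{85431}$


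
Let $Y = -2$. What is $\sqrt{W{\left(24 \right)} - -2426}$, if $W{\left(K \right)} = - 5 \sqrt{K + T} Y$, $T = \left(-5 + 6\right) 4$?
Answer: $\sqrt{2426 + 20 \sqrt{7}} \approx 49.789$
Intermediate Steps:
$T = 4$ ($T = 1 \cdot 4 = 4$)
$W{\left(K \right)} = 10 \sqrt{4 + K}$ ($W{\left(K \right)} = - 5 \sqrt{K + 4} \left(-2\right) = - 5 \sqrt{4 + K} \left(-2\right) = 10 \sqrt{4 + K}$)
$\sqrt{W{\left(24 \right)} - -2426} = \sqrt{10 \sqrt{4 + 24} - -2426} = \sqrt{10 \sqrt{28} + 2426} = \sqrt{10 \cdot 2 \sqrt{7} + 2426} = \sqrt{20 \sqrt{7} + 2426} = \sqrt{2426 + 20 \sqrt{7}}$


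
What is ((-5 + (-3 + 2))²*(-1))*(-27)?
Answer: 972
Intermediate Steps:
((-5 + (-3 + 2))²*(-1))*(-27) = ((-5 - 1)²*(-1))*(-27) = ((-6)²*(-1))*(-27) = (36*(-1))*(-27) = -36*(-27) = 972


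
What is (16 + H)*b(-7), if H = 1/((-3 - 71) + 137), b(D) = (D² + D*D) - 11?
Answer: 29261/21 ≈ 1393.4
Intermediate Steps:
b(D) = -11 + 2*D² (b(D) = (D² + D²) - 11 = 2*D² - 11 = -11 + 2*D²)
H = 1/63 (H = 1/(-74 + 137) = 1/63 ≈ 0.015873)
(16 + H)*b(-7) = (16 + 1/63)*(-11 + 2*(-7)²) = 1009*(-11 + 2*49)/63 = 1009*(-11 + 98)/63 = (1009/63)*87 = 29261/21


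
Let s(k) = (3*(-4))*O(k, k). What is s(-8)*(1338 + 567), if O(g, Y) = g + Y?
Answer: 365760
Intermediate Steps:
O(g, Y) = Y + g
s(k) = -24*k (s(k) = (3*(-4))*(k + k) = -24*k)
s(-8)*(1338 + 567) = (-24*(-8))*(1338 + 567) = 192*1905 = 365760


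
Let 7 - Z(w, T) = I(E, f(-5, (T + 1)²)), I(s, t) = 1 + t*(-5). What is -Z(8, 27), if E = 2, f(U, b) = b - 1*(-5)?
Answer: -3951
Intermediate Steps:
f(U, b) = 5 + b (f(U, b) = b + 5 = 5 + b)
I(s, t) = 1 - 5*t
Z(w, T) = 31 + 5*(1 + T)² (Z(w, T) = 7 - (1 - 5*(5 + (T + 1)²)) = 7 - (1 - 5*(5 + (1 + T)²)) = 7 - (1 + (-25 - 5*(1 + T)²)) = 7 - (-24 - 5*(1 + T)²) = 7 + (24 + 5*(1 + T)²) = 31 + 5*(1 + T)²)
-Z(8, 27) = -(31 + 5*(1 + 27)²) = -(31 + 5*28²) = -(31 + 5*784) = -(31 + 3920) = -1*3951 = -3951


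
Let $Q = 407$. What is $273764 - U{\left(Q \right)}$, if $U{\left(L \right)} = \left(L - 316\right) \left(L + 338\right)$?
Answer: $205969$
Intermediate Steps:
$U{\left(L \right)} = \left(-316 + L\right) \left(338 + L\right)$
$273764 - U{\left(Q \right)} = 273764 - \left(-106808 + 407^{2} + 22 \cdot 407\right) = 273764 - \left(-106808 + 165649 + 8954\right) = 273764 - 67795 = 205969$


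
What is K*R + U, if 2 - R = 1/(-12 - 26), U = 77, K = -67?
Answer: -2233/38 ≈ -58.763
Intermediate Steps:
R = 77/38 (R = 2 - 1/(-12 - 26) = 2 - 1/(-38) = 2 - 1*(-1/38) = 2 + 1/38 = 77/38 ≈ 2.0263)
K*R + U = -67*77/38 + 77 = -5159/38 + 77 = -2233/38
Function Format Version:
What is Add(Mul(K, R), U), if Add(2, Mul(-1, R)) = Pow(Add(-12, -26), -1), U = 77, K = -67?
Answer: Rational(-2233, 38) ≈ -58.763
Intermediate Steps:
R = Rational(77, 38) (R = Add(2, Mul(-1, Pow(Add(-12, -26), -1))) = Add(2, Mul(-1, Pow(-38, -1))) = Add(2, Mul(-1, Rational(-1, 38))) = Add(2, Rational(1, 38)) = Rational(77, 38) ≈ 2.0263)
Add(Mul(K, R), U) = Add(Mul(-67, Rational(77, 38)), 77) = Add(Rational(-5159, 38), 77) = Rational(-2233, 38)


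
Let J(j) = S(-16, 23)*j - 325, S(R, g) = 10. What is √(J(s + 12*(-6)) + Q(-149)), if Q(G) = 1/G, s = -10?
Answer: I*√25420294/149 ≈ 33.838*I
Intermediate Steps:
J(j) = -325 + 10*j (J(j) = 10*j - 325 = -325 + 10*j)
√(J(s + 12*(-6)) + Q(-149)) = √((-325 + 10*(-10 + 12*(-6))) + 1/(-149)) = √((-325 + 10*(-10 - 72)) - 1/149) = √((-325 + 10*(-82)) - 1/149) = √((-325 - 820) - 1/149) = √(-1145 - 1/149) = √(-170606/149) = I*√25420294/149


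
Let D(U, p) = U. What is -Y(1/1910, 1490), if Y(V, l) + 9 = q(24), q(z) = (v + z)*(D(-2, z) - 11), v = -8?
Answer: 217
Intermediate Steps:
q(z) = 104 - 13*z (q(z) = (-8 + z)*(-2 - 11) = (-8 + z)*(-13) = 104 - 13*z)
Y(V, l) = -217 (Y(V, l) = -9 + (104 - 13*24) = -9 + (104 - 312) = -9 - 208 = -217)
-Y(1/1910, 1490) = -1*(-217) = 217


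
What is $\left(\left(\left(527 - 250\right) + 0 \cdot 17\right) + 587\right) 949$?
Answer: $819936$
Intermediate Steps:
$\left(\left(\left(527 - 250\right) + 0 \cdot 17\right) + 587\right) 949 = \left(\left(277 + 0\right) + 587\right) 949 = \left(277 + 587\right) 949 = 864 \cdot 949 = 819936$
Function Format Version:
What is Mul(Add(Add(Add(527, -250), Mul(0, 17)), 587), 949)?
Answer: 819936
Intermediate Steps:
Mul(Add(Add(Add(527, -250), Mul(0, 17)), 587), 949) = Mul(Add(Add(277, 0), 587), 949) = Mul(Add(277, 587), 949) = Mul(864, 949) = 819936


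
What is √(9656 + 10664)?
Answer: 4*√1270 ≈ 142.55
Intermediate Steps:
√(9656 + 10664) = √20320 = 4*√1270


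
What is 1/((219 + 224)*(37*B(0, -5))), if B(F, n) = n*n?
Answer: 1/409775 ≈ 2.4404e-6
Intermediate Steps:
B(F, n) = n**2
1/((219 + 224)*(37*B(0, -5))) = 1/((219 + 224)*(37*(-5)**2)) = 1/(443*(37*25)) = 1/(443*925) = 1/409775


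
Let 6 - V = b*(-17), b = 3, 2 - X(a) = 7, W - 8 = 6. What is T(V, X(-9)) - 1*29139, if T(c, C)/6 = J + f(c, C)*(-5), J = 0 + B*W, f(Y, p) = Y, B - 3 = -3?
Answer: -30849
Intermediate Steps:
B = 0 (B = 3 - 3 = 0)
W = 14 (W = 8 + 6 = 14)
X(a) = -5 (X(a) = 2 - 1*7 = 2 - 7 = -5)
J = 0 (J = 0 + 0*14 = 0 + 0 = 0)
V = 57 (V = 6 - 3*(-17) = 6 - 1*(-51) = 6 + 51 = 57)
T(c, C) = -30*c (T(c, C) = 6*(0 + c*(-5)) = 6*(0 - 5*c) = 6*(-5*c) = -30*c)
T(V, X(-9)) - 1*29139 = -30*57 - 1*29139 = -1710 - 29139 = -30849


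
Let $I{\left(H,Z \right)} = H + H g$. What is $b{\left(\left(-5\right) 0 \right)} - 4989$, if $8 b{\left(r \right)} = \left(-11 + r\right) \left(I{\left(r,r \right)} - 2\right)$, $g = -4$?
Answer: $- \frac{19945}{4} \approx -4986.3$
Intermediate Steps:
$I{\left(H,Z \right)} = - 3 H$ ($I{\left(H,Z \right)} = H + H \left(-4\right) = H - 4 H = - 3 H$)
$b{\left(r \right)} = \frac{\left(-11 + r\right) \left(-2 - 3 r\right)}{8}$ ($b{\left(r \right)} = \frac{\left(-11 + r\right) \left(- 3 r - 2\right)}{8} = \frac{\left(-11 + r\right) \left(-2 - 3 r\right)}{8}$)
$b{\left(\left(-5\right) 0 \right)} - 4989 = \left(\frac{11}{4} - \frac{3 \left(\left(-5\right) 0\right)^{2}}{8} + \frac{31 \left(\left(-5\right) 0\right)}{8}\right) - 4989 = \left(\frac{11}{4} - \frac{3 \cdot 0^{2}}{8} + \frac{31}{8} \cdot 0\right) - 4989 = \left(\frac{11}{4} - 0 + 0\right) - 4989 = \left(\frac{11}{4} + 0 + 0\right) - 4989 = \frac{11}{4} - 4989 = - \frac{19945}{4}$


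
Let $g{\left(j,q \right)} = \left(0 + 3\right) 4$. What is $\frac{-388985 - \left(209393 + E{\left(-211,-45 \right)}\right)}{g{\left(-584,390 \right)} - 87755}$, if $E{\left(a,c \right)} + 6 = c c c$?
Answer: $\frac{507247}{87743} \approx 5.7811$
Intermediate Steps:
$E{\left(a,c \right)} = -6 + c^{3}$ ($E{\left(a,c \right)} = -6 + c c c = -6 + c^{2} c = -6 + c^{3}$)
$g{\left(j,q \right)} = 12$ ($g{\left(j,q \right)} = 3 \cdot 4 = 12$)
$\frac{-388985 - \left(209393 + E{\left(-211,-45 \right)}\right)}{g{\left(-584,390 \right)} - 87755} = \frac{-388985 - 118262}{12 - 87755} = \frac{-388985 - 118262}{-87743} = \left(-388985 - 118262\right) \left(- \frac{1}{87743}\right) = \left(-507247\right) \left(- \frac{1}{87743}\right) = \frac{507247}{87743}$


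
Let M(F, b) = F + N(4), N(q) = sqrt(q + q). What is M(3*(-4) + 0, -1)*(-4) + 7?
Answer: 55 - 8*sqrt(2) ≈ 43.686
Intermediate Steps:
N(q) = sqrt(2)*sqrt(q) (N(q) = sqrt(2*q) = sqrt(2)*sqrt(q))
M(F, b) = F + 2*sqrt(2) (M(F, b) = F + sqrt(2)*sqrt(4) = F + sqrt(2)*2 = F + 2*sqrt(2))
M(3*(-4) + 0, -1)*(-4) + 7 = ((3*(-4) + 0) + 2*sqrt(2))*(-4) + 7 = ((-12 + 0) + 2*sqrt(2))*(-4) + 7 = (-12 + 2*sqrt(2))*(-4) + 7 = (48 - 8*sqrt(2)) + 7 = 55 - 8*sqrt(2)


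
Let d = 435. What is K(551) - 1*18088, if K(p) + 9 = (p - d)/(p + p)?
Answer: -343841/19 ≈ -18097.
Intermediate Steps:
K(p) = -9 + (-435 + p)/(2*p) (K(p) = -9 + (p - 1*435)/(p + p) = -9 + (p - 435)/((2*p)) = -9 + (-435 + p)*(1/(2*p)) = -9 + (-435 + p)/(2*p))
K(551) - 1*18088 = (½)*(-435 - 17*551)/551 - 1*18088 = (½)*(1/551)*(-435 - 9367) - 18088 = (½)*(1/551)*(-9802) - 18088 = -169/19 - 18088 = -343841/19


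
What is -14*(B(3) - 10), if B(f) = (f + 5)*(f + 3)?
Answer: -532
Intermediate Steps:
B(f) = (3 + f)*(5 + f) (B(f) = (5 + f)*(3 + f) = (3 + f)*(5 + f))
-14*(B(3) - 10) = -14*((15 + 3² + 8*3) - 10) = -14*((15 + 9 + 24) - 10) = -14*(48 - 10) = -14*38 = -532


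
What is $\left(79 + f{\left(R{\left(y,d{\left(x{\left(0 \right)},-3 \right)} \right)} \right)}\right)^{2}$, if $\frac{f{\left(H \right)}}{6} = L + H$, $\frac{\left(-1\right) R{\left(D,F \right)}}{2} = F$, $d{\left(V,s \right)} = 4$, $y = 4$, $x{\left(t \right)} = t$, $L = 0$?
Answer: $961$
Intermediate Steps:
$R{\left(D,F \right)} = - 2 F$
$f{\left(H \right)} = 6 H$ ($f{\left(H \right)} = 6 \left(0 + H\right) = 6 H$)
$\left(79 + f{\left(R{\left(y,d{\left(x{\left(0 \right)},-3 \right)} \right)} \right)}\right)^{2} = \left(79 + 6 \left(\left(-2\right) 4\right)\right)^{2} = \left(79 + 6 \left(-8\right)\right)^{2} = \left(79 - 48\right)^{2} = 31^{2} = 961$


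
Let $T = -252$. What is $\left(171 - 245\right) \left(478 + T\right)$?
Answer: $-16724$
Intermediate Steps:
$\left(171 - 245\right) \left(478 + T\right) = \left(171 - 245\right) \left(478 - 252\right) = \left(-74\right) 226 = -16724$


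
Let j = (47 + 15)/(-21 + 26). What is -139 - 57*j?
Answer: -4229/5 ≈ -845.80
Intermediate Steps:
j = 62/5 ≈ 12.400
-139 - 57*j = -139 - 57*62/5 = -139 - 3534/5 = -4229/5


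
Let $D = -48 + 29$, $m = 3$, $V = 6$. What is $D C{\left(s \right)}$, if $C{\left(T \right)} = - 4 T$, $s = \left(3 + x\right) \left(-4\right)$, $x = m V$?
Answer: $-6384$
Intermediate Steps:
$x = 18$ ($x = 3 \cdot 6 = 18$)
$D = -19$
$s = -84$ ($s = \left(3 + 18\right) \left(-4\right) = 21 \left(-4\right) = -84$)
$D C{\left(s \right)} = - 19 \left(\left(-4\right) \left(-84\right)\right) = \left(-19\right) 336 = -6384$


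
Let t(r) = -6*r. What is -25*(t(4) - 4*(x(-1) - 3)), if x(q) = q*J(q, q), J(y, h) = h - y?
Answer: 300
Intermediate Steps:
x(q) = 0 (x(q) = q*(q - q) = q*0 = 0)
-25*(t(4) - 4*(x(-1) - 3)) = -25*(-6*4 - 4*(0 - 3)) = -25*(-24 - 4*(-3)) = -25*(-24 + 12) = -25*(-12) = 300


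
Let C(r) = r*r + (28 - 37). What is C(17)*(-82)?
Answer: -22960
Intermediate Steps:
C(r) = -9 + r² (C(r) = r² - 9 = -9 + r²)
C(17)*(-82) = (-9 + 17²)*(-82) = (-9 + 289)*(-82) = 280*(-82) = -22960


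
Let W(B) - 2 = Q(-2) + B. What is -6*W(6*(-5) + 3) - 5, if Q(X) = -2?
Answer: 157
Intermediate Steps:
W(B) = B (W(B) = 2 + (-2 + B) = B)
-6*W(6*(-5) + 3) - 5 = -6*(6*(-5) + 3) - 5 = -6*(-30 + 3) - 5 = -6*(-27) - 5 = 162 - 5 = 157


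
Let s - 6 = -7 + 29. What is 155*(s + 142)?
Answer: 26350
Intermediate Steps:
s = 28 (s = 6 + (-7 + 29) = 6 + 22 = 28)
155*(s + 142) = 155*(28 + 142) = 155*170 = 26350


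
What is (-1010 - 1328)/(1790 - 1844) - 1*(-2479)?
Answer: 68102/27 ≈ 2522.3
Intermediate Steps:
(-1010 - 1328)/(1790 - 1844) - 1*(-2479) = -2338/(-54) + 2479 = -2338*(-1/54) + 2479 = 1169/27 + 2479 = 68102/27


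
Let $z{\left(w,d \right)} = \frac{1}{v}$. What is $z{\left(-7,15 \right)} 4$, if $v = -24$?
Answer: $- \frac{1}{6} \approx -0.16667$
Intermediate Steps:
$z{\left(w,d \right)} = - \frac{1}{24}$ ($z{\left(w,d \right)} = \frac{1}{-24} = - \frac{1}{24}$)
$z{\left(-7,15 \right)} 4 = \left(- \frac{1}{24}\right) 4 = - \frac{1}{6}$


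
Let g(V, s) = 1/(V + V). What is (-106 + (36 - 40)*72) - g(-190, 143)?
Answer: -149719/380 ≈ -394.00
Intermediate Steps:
g(V, s) = 1/(2*V)
(-106 + (36 - 40)*72) - g(-190, 143) = (-106 + (36 - 40)*72) - 1/(2*(-190)) = (-106 - 4*72) - (-1)/(2*190) = (-106 - 288) - 1*(-1/380) = -394 + 1/380 = -149719/380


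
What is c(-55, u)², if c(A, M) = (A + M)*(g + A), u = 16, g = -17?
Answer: 7884864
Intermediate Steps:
c(A, M) = (-17 + A)*(A + M) (c(A, M) = (A + M)*(-17 + A) = (-17 + A)*(A + M))
c(-55, u)² = ((-55)² - 17*(-55) - 17*16 - 55*16)² = (3025 + 935 - 272 - 880)² = 2808² = 7884864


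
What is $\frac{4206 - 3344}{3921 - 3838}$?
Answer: $\frac{862}{83} \approx 10.386$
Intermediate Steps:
$\frac{4206 - 3344}{3921 - 3838} = \frac{4206 - 3344}{83} = 862 \cdot \frac{1}{83} = \frac{862}{83}$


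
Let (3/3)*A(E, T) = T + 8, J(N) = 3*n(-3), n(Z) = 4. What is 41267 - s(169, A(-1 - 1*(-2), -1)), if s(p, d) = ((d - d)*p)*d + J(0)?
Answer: 41255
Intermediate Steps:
J(N) = 12 (J(N) = 3*4 = 12)
A(E, T) = 8 + T (A(E, T) = T + 8 = 8 + T)
s(p, d) = 12 (s(p, d) = ((d - d)*p)*d + 12 = (0*p)*d + 12 = 0*d + 12 = 0 + 12 = 12)
41267 - s(169, A(-1 - 1*(-2), -1)) = 41267 - 1*12 = 41267 - 12 = 41255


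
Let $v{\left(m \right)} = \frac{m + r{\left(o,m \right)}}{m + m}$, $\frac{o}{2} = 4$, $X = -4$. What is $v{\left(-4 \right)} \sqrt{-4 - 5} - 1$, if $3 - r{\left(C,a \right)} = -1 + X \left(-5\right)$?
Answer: $-1 + \frac{15 i}{2} \approx -1.0 + 7.5 i$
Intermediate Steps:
$o = 8$ ($o = 2 \cdot 4 = 8$)
$r{\left(C,a \right)} = -16$ ($r{\left(C,a \right)} = 3 - \left(-1 - -20\right) = 3 - \left(-1 + 20\right) = 3 - 19 = -16$)
$v{\left(m \right)} = \frac{-16 + m}{2 m}$ ($v{\left(m \right)} = \frac{m - 16}{m + m} = \frac{-16 + m}{2 m}$)
$v{\left(-4 \right)} \sqrt{-4 - 5} - 1 = \frac{-16 - 4}{2 \left(-4\right)} \sqrt{-4 - 5} - 1 = \frac{1}{2} \left(- \frac{1}{4}\right) \left(-20\right) \sqrt{-9} - 1 = \frac{5 \cdot 3 i}{2} - 1 = \frac{15 i}{2} - 1 = -1 + \frac{15 i}{2}$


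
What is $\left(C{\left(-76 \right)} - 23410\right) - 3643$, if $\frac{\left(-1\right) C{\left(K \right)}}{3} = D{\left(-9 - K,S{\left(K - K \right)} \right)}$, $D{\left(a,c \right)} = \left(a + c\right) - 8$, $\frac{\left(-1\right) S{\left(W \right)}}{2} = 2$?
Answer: $-27218$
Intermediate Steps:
$S{\left(W \right)} = -4$ ($S{\left(W \right)} = \left(-2\right) 2 = -4$)
$D{\left(a,c \right)} = -8 + a + c$
$C{\left(K \right)} = 63 + 3 K$ ($C{\left(K \right)} = - 3 \left(-8 - \left(9 + K\right) - 4\right) = - 3 \left(-21 - K\right) = 63 + 3 K$)
$\left(C{\left(-76 \right)} - 23410\right) - 3643 = \left(\left(63 + 3 \left(-76\right)\right) - 23410\right) - 3643 = \left(\left(63 - 228\right) - 23410\right) - 3643 = \left(-165 - 23410\right) - 3643 = -23575 - 3643 = -27218$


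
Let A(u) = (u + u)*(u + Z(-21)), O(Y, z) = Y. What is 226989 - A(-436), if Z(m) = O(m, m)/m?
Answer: -152331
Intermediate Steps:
Z(m) = 1 (Z(m) = m/m = 1)
A(u) = 2*u*(1 + u) (A(u) = (u + u)*(u + 1) = (2*u)*(1 + u) = 2*u*(1 + u))
226989 - A(-436) = 226989 - 2*(-436)*(1 - 436) = 226989 - 2*(-436)*(-435) = 226989 - 1*379320 = 226989 - 379320 = -152331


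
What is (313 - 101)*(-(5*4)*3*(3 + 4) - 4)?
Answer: -89888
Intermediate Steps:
(313 - 101)*(-(5*4)*3*(3 + 4) - 4) = 212*(-20*3*7 - 4) = 212*(-60*7 - 4) = 212*(-1*420 - 4) = 212*(-420 - 4) = 212*(-424) = -89888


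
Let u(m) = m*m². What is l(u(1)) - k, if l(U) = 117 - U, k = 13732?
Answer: -13616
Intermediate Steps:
u(m) = m³
l(u(1)) - k = (117 - 1*1³) - 1*13732 = (117 - 1*1) - 13732 = (117 - 1) - 13732 = 116 - 13732 = -13616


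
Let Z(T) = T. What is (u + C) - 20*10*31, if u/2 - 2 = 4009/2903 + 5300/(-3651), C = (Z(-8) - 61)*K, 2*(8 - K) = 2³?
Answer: -68597274698/10598853 ≈ -6472.1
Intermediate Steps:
K = 4 (K = 8 - ½*2³ = 8 - ½*8 = 8 - 4 = 4)
C = -276 (C = (-8 - 61)*4 = -69*4 = -276)
u = 40897330/10598853 (u = 4 + 2*(4009/2903 + 5300/(-3651)) = 4 + 2*(4009*(1/2903) + 5300*(-1/3651)) = 4 + 2*(4009/2903 - 5300/3651) = 4 + 2*(-749041/10598853) = 4 - 1498082/10598853 = 40897330/10598853 ≈ 3.8587)
(u + C) - 20*10*31 = (40897330/10598853 - 276) - 20*10*31 = -2884386098/10598853 - 200*31 = -2884386098/10598853 - 6200 = -68597274698/10598853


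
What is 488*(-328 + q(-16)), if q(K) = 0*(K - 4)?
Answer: -160064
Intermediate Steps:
q(K) = 0 (q(K) = 0*(-4 + K) = 0)
488*(-328 + q(-16)) = 488*(-328 + 0) = 488*(-328) = -160064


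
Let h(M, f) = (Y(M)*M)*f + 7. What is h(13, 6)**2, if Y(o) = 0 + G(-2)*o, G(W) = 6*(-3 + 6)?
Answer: 333391081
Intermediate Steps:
G(W) = 18 (G(W) = 6*3 = 18)
Y(o) = 18*o (Y(o) = 0 + 18*o = 18*o)
h(M, f) = 7 + 18*f*M**2 (h(M, f) = ((18*M)*M)*f + 7 = (18*M**2)*f + 7 = 18*f*M**2 + 7 = 7 + 18*f*M**2)
h(13, 6)**2 = (7 + 18*6*13**2)**2 = (7 + 18*6*169)**2 = (7 + 18252)**2 = 18259**2 = 333391081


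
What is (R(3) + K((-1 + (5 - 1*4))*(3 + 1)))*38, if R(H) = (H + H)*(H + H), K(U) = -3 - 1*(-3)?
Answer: 1368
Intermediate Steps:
K(U) = 0 (K(U) = -3 + 3 = 0)
R(H) = 4*H² (R(H) = (2*H)*(2*H) = 4*H²)
(R(3) + K((-1 + (5 - 1*4))*(3 + 1)))*38 = (4*3² + 0)*38 = (4*9 + 0)*38 = (36 + 0)*38 = 36*38 = 1368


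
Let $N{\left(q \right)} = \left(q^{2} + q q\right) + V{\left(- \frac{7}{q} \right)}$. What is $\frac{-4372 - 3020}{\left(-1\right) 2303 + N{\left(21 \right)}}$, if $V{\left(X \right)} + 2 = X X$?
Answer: $\frac{33264}{6403} \approx 5.1951$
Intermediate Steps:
$V{\left(X \right)} = -2 + X^{2}$ ($V{\left(X \right)} = -2 + X X = -2 + X^{2}$)
$N{\left(q \right)} = -2 + 2 q^{2} + \frac{49}{q^{2}}$ ($N{\left(q \right)} = \left(q^{2} + q q\right) + \left(-2 + \left(- \frac{7}{q}\right)^{2}\right) = \left(q^{2} + q^{2}\right) - \left(2 - \frac{49}{q^{2}}\right) = 2 q^{2} - \left(2 - \frac{49}{q^{2}}\right) = -2 + 2 q^{2} + \frac{49}{q^{2}}$)
$\frac{-4372 - 3020}{\left(-1\right) 2303 + N{\left(21 \right)}} = \frac{-4372 - 3020}{\left(-1\right) 2303 + \left(-2 + 2 \cdot 21^{2} + \frac{49}{441}\right)} = - \frac{7392}{-2303 + \left(-2 + 2 \cdot 441 + 49 \cdot \frac{1}{441}\right)} = - \frac{7392}{-2303 + \left(-2 + 882 + \frac{1}{9}\right)} = - \frac{7392}{-2303 + \frac{7921}{9}} = - \frac{7392}{- \frac{12806}{9}} = \left(-7392\right) \left(- \frac{9}{12806}\right) = \frac{33264}{6403}$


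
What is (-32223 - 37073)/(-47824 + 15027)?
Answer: 69296/32797 ≈ 2.1129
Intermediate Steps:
(-32223 - 37073)/(-47824 + 15027) = -69296/(-32797) = -69296*(-1/32797) = 69296/32797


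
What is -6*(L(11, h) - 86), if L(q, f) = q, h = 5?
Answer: 450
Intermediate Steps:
-6*(L(11, h) - 86) = -6*(11 - 86) = -6*(-75) = 450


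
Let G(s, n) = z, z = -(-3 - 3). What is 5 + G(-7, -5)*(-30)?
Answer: -175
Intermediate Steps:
z = 6 (z = -1*(-6) = 6)
G(s, n) = 6
5 + G(-7, -5)*(-30) = 5 + 6*(-30) = 5 - 180 = -175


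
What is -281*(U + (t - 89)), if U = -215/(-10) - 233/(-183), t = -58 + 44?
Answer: 8251003/366 ≈ 22544.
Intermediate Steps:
t = -14
U = 8335/366 (U = -215*(-1/10) - 233*(-1/183) = 43/2 + 233/183 = 8335/366 ≈ 22.773)
-281*(U + (t - 89)) = -281*(8335/366 + (-14 - 89)) = -281*(8335/366 - 103) = -281*(-29363/366) = 8251003/366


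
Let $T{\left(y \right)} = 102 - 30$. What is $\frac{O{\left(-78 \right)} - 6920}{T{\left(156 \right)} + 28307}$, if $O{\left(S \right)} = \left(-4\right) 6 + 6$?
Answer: $- \frac{6938}{28379} \approx -0.24448$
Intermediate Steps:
$O{\left(S \right)} = -18$ ($O{\left(S \right)} = -24 + 6 = -18$)
$T{\left(y \right)} = 72$ ($T{\left(y \right)} = 102 - 30 = 72$)
$\frac{O{\left(-78 \right)} - 6920}{T{\left(156 \right)} + 28307} = \frac{-18 - 6920}{72 + 28307} = - \frac{6938}{28379}$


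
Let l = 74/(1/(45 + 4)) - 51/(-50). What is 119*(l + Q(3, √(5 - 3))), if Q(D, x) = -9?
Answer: 21527219/50 ≈ 4.3054e+5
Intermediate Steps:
l = 181351/50 (l = 74/(1/49) - 51*(-1/50) = 74/(1/49) + 51/50 = 74*49 + 51/50 = 3626 + 51/50 = 181351/50 ≈ 3627.0)
119*(l + Q(3, √(5 - 3))) = 119*(181351/50 - 9) = 119*(180901/50) = 21527219/50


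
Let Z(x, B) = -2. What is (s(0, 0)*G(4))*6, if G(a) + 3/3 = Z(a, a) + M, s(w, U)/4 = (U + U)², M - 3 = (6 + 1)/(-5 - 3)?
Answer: 0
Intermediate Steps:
M = 17/8 (M = 3 + (6 + 1)/(-5 - 3) = 3 + 7/(-8) = 3 + 7*(-⅛) = 3 - 7/8 = 17/8 ≈ 2.1250)
s(w, U) = 16*U² (s(w, U) = 4*(U + U)² = 4*(2*U)² = 4*(4*U²) = 16*U²)
G(a) = -7/8 (G(a) = -1 + (-2 + 17/8) = -1 + ⅛ = -7/8)
(s(0, 0)*G(4))*6 = ((16*0²)*(-7/8))*6 = ((16*0)*(-7/8))*6 = (0*(-7/8))*6 = 0*6 = 0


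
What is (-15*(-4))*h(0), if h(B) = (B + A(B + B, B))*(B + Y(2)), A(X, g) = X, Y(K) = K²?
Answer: 0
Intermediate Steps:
h(B) = 3*B*(4 + B) (h(B) = (B + (B + B))*(B + 2²) = (B + 2*B)*(B + 4) = (3*B)*(4 + B) = 3*B*(4 + B))
(-15*(-4))*h(0) = (-15*(-4))*(3*0*(4 + 0)) = 60*(3*0*4) = 60*0 = 0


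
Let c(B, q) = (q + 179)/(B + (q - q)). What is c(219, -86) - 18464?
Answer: -1347841/73 ≈ -18464.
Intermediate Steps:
c(B, q) = (179 + q)/B (c(B, q) = (179 + q)/(B + 0) = (179 + q)/B)
c(219, -86) - 18464 = (179 - 86)/219 - 18464 = (1/219)*93 - 18464 = 31/73 - 18464 = -1347841/73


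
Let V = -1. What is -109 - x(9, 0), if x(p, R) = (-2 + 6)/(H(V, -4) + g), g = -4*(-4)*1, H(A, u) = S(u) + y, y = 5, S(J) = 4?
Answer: -2729/25 ≈ -109.16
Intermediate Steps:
H(A, u) = 9 (H(A, u) = 4 + 5 = 9)
g = 16 (g = 16*1 = 16)
x(p, R) = 4/25 (x(p, R) = (-2 + 6)/(9 + 16) = 4/25)
-109 - x(9, 0) = -109 - 1*4/25 = -109 - 4/25 = -2729/25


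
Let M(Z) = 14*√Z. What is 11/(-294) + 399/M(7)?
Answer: -11/294 + 57*√7/14 ≈ 10.735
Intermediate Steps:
11/(-294) + 399/M(7) = 11/(-294) + 399/((14*√7)) = 11*(-1/294) + 399*(√7/98) = -11/294 + 57*√7/14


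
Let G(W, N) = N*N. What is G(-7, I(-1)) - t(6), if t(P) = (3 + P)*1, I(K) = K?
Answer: -8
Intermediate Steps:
G(W, N) = N²
t(P) = 3 + P
G(-7, I(-1)) - t(6) = (-1)² - (3 + 6) = 1 - 1*9 = 1 - 9 = -8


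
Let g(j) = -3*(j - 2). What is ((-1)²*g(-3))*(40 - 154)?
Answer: -1710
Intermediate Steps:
g(j) = 6 - 3*j (g(j) = -3*(-2 + j) = 6 - 3*j)
((-1)²*g(-3))*(40 - 154) = ((-1)²*(6 - 3*(-3)))*(40 - 154) = (1*(6 + 9))*(-114) = (1*15)*(-114) = 15*(-114) = -1710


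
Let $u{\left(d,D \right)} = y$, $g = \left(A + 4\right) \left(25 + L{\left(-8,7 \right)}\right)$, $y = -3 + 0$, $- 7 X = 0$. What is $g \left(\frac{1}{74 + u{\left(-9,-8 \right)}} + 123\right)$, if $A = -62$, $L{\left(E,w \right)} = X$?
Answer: $- \frac{12664300}{71} \approx -1.7837 \cdot 10^{5}$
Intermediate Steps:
$X = 0$ ($X = \left(- \frac{1}{7}\right) 0 = 0$)
$L{\left(E,w \right)} = 0$
$y = -3$
$g = -1450$ ($g = \left(-62 + 4\right) \left(25 + 0\right) = \left(-58\right) 25 = -1450$)
$u{\left(d,D \right)} = -3$
$g \left(\frac{1}{74 + u{\left(-9,-8 \right)}} + 123\right) = - 1450 \left(\frac{1}{74 - 3} + 123\right) = - 1450 \left(\frac{1}{71} + 123\right) = \left(-1450\right) \frac{8734}{71} = - \frac{12664300}{71}$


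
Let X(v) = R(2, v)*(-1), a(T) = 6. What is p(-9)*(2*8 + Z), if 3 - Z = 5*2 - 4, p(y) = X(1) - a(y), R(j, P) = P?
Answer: -91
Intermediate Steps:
X(v) = -v (X(v) = v*(-1) = -v)
p(y) = -7 (p(y) = -1*1 - 1*6 = -1 - 6 = -7)
Z = -3 (Z = 3 - (5*2 - 4) = 3 - (10 - 4) = 3 - 1*6 = 3 - 6 = -3)
p(-9)*(2*8 + Z) = -7*(2*8 - 3) = -7*(16 - 3) = -7*13 = -91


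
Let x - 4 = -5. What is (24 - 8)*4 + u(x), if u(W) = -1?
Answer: 63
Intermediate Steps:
x = -1 (x = 4 - 5 = -1)
(24 - 8)*4 + u(x) = (24 - 8)*4 - 1 = 16*4 - 1 = 64 - 1 = 63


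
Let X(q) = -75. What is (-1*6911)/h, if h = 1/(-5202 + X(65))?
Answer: 36469347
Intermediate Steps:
h = -1/5277 (h = 1/(-5202 - 75) = 1/(-5277) = -1/5277 ≈ -0.00018950)
(-1*6911)/h = (-1*6911)/(-1/5277) = -6911*(-5277) = 36469347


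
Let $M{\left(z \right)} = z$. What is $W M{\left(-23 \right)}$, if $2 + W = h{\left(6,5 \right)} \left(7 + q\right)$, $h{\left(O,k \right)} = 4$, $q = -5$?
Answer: $-138$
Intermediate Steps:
$W = 6$ ($W = -2 + 4 \left(7 - 5\right) = -2 + 4 \cdot 2 = -2 + 8 = 6$)
$W M{\left(-23 \right)} = 6 \left(-23\right) = -138$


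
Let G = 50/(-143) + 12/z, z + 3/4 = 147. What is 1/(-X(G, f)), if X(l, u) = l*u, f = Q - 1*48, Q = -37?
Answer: -429/9758 ≈ -0.043964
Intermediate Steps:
z = 585/4 (z = -¾ + 147 = 585/4 ≈ 146.25)
f = -85 (f = -37 - 1*48 = -37 - 48 = -85)
G = -574/2145 (G = 50/(-143) + 12/(585/4) = 50*(-1/143) + 12*(4/585) = -50/143 + 16/195 = -574/2145 ≈ -0.26760)
1/(-X(G, f)) = 1/(-(-574)*(-85)/2145) = 1/(-1*9758/429) = 1/(-9758/429) = -429/9758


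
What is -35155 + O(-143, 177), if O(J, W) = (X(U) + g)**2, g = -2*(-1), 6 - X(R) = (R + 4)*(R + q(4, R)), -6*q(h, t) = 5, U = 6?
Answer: -299234/9 ≈ -33248.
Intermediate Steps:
q(h, t) = -5/6 (q(h, t) = -1/6*5 = -5/6)
X(R) = 6 - (4 + R)*(-5/6 + R) (X(R) = 6 - (R + 4)*(R - 5/6) = 6 - (4 + R)*(-5/6 + R))
g = 2 (g = -1*(-2) = 2)
O(J, W) = 17161/9 (O(J, W) = ((28/3 - 1*6**2 - 19/6*6) + 2)**2 = ((28/3 - 1*36 - 19) + 2)**2 = ((28/3 - 36 - 19) + 2)**2 = (-137/3 + 2)**2 = (-131/3)**2 = 17161/9)
-35155 + O(-143, 177) = -35155 + 17161/9 = -299234/9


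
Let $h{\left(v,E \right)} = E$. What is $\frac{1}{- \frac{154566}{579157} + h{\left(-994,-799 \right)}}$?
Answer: $- \frac{579157}{462901009} \approx -0.0012511$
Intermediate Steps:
$\frac{1}{- \frac{154566}{579157} + h{\left(-994,-799 \right)}} = \frac{1}{- \frac{154566}{579157} - 799} = \frac{1}{- \frac{462901009}{579157}} = - \frac{579157}{462901009}$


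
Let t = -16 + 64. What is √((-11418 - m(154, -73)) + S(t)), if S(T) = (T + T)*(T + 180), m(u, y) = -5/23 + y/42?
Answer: √9771968094/966 ≈ 102.33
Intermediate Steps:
m(u, y) = -5/23 + y/42 (m(u, y) = -5*1/23 + y*(1/42) = -5/23 + y/42)
t = 48
S(T) = 2*T*(180 + T) (S(T) = (2*T)*(180 + T) = 2*T*(180 + T))
√((-11418 - m(154, -73)) + S(t)) = √((-11418 - (-5/23 + (1/42)*(-73))) + 2*48*(180 + 48)) = √((-11418 - (-5/23 - 73/42)) + 2*48*228) = √((-11418 - 1*(-1889/966)) + 21888) = √((-11418 + 1889/966) + 21888) = √(-11027899/966 + 21888) = √(10115909/966) = √9771968094/966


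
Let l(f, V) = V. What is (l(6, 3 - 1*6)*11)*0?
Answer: 0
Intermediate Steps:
(l(6, 3 - 1*6)*11)*0 = ((3 - 1*6)*11)*0 = ((3 - 6)*11)*0 = -3*11*0 = -33*0 = 0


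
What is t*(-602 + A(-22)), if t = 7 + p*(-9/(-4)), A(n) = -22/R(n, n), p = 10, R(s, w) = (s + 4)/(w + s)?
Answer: -174109/9 ≈ -19345.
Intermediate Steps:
R(s, w) = (4 + s)/(s + w)
A(n) = -44*n/(4 + n) (A(n) = -22*(n + n)/(4 + n) = -22*2*n/(4 + n) = -44*n/(4 + n))
t = 59/2 (t = 7 + 10*(-9/(-4)) = 7 + 10*(-9*(-¼)) = 7 + 10*(9/4) = 7 + 45/2 = 59/2 ≈ 29.500)
t*(-602 + A(-22)) = 59*(-602 - 44*(-22)/(4 - 22))/2 = 59*(-602 - 44*(-22)/(-18))/2 = 59*(-602 - 44*(-22)*(-1/18))/2 = 59*(-602 - 484/9)/2 = (59/2)*(-5902/9) = -174109/9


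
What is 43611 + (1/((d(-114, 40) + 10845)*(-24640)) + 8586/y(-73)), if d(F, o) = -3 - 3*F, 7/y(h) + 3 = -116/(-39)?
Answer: 156121943915507/3582458880 ≈ 43580.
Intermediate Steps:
y(h) = -273 (y(h) = 7/(-3 - 116/(-39)) = 7/(-3 - 116*(-1/39)) = 7/(-3 + 116/39) = 7/(-1/39) = 7*(-39) = -273)
43611 + (1/((d(-114, 40) + 10845)*(-24640)) + 8586/y(-73)) = 43611 + (1/(((-3 - 3*(-114)) + 10845)*(-24640)) + 8586/(-273)) = 43611 + (-1/24640/((-3 + 342) + 10845) + 8586*(-1/273)) = 43611 + (-1/24640/(339 + 10845) - 2862/91) = 43611 + (-1/24640/11184 - 2862/91) = 43611 + ((1/11184)*(-1/24640) - 2862/91) = 43611 + (-1/275573760 - 2862/91) = 43611 - 112670300173/3582458880 = 156121943915507/3582458880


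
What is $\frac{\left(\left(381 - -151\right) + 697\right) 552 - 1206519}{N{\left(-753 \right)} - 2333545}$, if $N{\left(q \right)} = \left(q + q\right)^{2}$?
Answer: $\frac{528111}{65509} \approx 8.0617$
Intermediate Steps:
$N{\left(q \right)} = 4 q^{2}$ ($N{\left(q \right)} = \left(2 q\right)^{2} = 4 q^{2}$)
$\frac{\left(\left(381 - -151\right) + 697\right) 552 - 1206519}{N{\left(-753 \right)} - 2333545} = \frac{\left(\left(381 - -151\right) + 697\right) 552 - 1206519}{4 \left(-753\right)^{2} - 2333545} = \frac{\left(\left(381 + 151\right) + 697\right) 552 - 1206519}{4 \cdot 567009 - 2333545} = \frac{\left(532 + 697\right) 552 - 1206519}{2268036 - 2333545} = \frac{1229 \cdot 552 - 1206519}{-65509} = \left(678408 - 1206519\right) \left(- \frac{1}{65509}\right) = \left(-528111\right) \left(- \frac{1}{65509}\right) = \frac{528111}{65509}$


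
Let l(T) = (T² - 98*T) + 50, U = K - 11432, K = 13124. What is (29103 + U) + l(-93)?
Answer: 48608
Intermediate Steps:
U = 1692 (U = 13124 - 11432 = 1692)
l(T) = 50 + T² - 98*T
(29103 + U) + l(-93) = (29103 + 1692) + (50 + (-93)² - 98*(-93)) = 30795 + (50 + 8649 + 9114) = 30795 + 17813 = 48608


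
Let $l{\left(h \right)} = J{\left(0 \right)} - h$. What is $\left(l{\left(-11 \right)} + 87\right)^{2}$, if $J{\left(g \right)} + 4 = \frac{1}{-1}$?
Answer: $8649$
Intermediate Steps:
$J{\left(g \right)} = -5$ ($J{\left(g \right)} = -4 + \frac{1}{-1} = -4 - 1 = -5$)
$l{\left(h \right)} = -5 - h$
$\left(l{\left(-11 \right)} + 87\right)^{2} = \left(\left(-5 - -11\right) + 87\right)^{2} = \left(\left(-5 + 11\right) + 87\right)^{2} = \left(6 + 87\right)^{2} = 93^{2} = 8649$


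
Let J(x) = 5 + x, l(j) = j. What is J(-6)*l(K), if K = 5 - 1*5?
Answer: 0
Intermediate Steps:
K = 0 (K = 5 - 5 = 0)
J(-6)*l(K) = (5 - 6)*0 = -1*0 = 0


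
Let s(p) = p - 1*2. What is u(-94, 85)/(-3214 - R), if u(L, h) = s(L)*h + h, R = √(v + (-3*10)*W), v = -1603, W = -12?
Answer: 25953050/10331039 - 8075*I*√1243/10331039 ≈ 2.5121 - 0.027557*I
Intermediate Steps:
s(p) = -2 + p (s(p) = p - 2 = -2 + p)
R = I*√1243 (R = √(-1603 - 3*10*(-12)) = √(-1603 - 30*(-12)) = √(-1603 + 360) = √(-1243) = I*√1243 ≈ 35.256*I)
u(L, h) = h + h*(-2 + L) (u(L, h) = (-2 + L)*h + h = h*(-2 + L) + h = h + h*(-2 + L))
u(-94, 85)/(-3214 - R) = (85*(-1 - 94))/(-3214 - I*√1243) = (85*(-95))/(-3214 - I*√1243) = -8075/(-3214 - I*√1243)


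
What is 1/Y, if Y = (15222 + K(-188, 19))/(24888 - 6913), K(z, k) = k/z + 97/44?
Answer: 18586150/15741723 ≈ 1.1807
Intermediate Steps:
K(z, k) = 97/44 + k/z (K(z, k) = k/z + 97*(1/44) = k/z + 97/44 = 97/44 + k/z)
Y = 15741723/18586150 (Y = (15222 + (97/44 + 19/(-188)))/(24888 - 6913) = (15222 + (97/44 + 19*(-1/188)))/17975 = (15222 + (97/44 - 19/188))*(1/17975) = (15222 + 2175/1034)*(1/17975) = (15741723/1034)*(1/17975) = 15741723/18586150 ≈ 0.84696)
1/Y = 1/(15741723/18586150) = 18586150/15741723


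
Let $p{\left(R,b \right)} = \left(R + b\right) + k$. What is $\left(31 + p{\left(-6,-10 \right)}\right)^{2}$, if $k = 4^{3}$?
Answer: $6241$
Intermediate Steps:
$k = 64$
$p{\left(R,b \right)} = 64 + R + b$ ($p{\left(R,b \right)} = \left(R + b\right) + 64 = 64 + R + b$)
$\left(31 + p{\left(-6,-10 \right)}\right)^{2} = \left(31 - -48\right)^{2} = \left(31 + 48\right)^{2} = 79^{2} = 6241$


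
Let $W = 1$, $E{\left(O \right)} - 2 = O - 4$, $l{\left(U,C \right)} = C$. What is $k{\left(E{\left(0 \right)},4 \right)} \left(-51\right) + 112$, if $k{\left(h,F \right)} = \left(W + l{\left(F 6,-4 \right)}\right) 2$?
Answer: $418$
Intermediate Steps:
$E{\left(O \right)} = -2 + O$ ($E{\left(O \right)} = 2 + \left(O - 4\right) = 2 + \left(-4 + O\right) = -2 + O$)
$k{\left(h,F \right)} = -6$ ($k{\left(h,F \right)} = \left(1 - 4\right) 2 = \left(-3\right) 2 = -6$)
$k{\left(E{\left(0 \right)},4 \right)} \left(-51\right) + 112 = \left(-6\right) \left(-51\right) + 112 = 306 + 112 = 418$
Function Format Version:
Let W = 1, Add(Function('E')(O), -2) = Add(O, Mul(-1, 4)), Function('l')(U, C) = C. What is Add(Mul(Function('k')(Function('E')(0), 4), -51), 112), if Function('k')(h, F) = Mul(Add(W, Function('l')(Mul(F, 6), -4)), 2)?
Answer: 418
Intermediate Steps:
Function('E')(O) = Add(-2, O) (Function('E')(O) = Add(2, Add(O, Mul(-1, 4))) = Add(2, Add(O, -4)) = Add(2, Add(-4, O)) = Add(-2, O))
Function('k')(h, F) = -6 (Function('k')(h, F) = Mul(Add(1, -4), 2) = Mul(-3, 2) = -6)
Add(Mul(Function('k')(Function('E')(0), 4), -51), 112) = Add(Mul(-6, -51), 112) = Add(306, 112) = 418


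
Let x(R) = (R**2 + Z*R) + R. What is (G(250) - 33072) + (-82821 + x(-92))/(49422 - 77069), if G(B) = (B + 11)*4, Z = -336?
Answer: -885434579/27647 ≈ -32026.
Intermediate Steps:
G(B) = 44 + 4*B (G(B) = (11 + B)*4 = 44 + 4*B)
x(R) = R**2 - 335*R (x(R) = (R**2 - 336*R) + R = R**2 - 335*R)
(G(250) - 33072) + (-82821 + x(-92))/(49422 - 77069) = ((44 + 4*250) - 33072) + (-82821 - 92*(-335 - 92))/(49422 - 77069) = ((44 + 1000) - 33072) + (-82821 - 92*(-427))/(-27647) = (1044 - 33072) + (-82821 + 39284)*(-1/27647) = -32028 - 43537*(-1/27647) = -32028 + 43537/27647 = -885434579/27647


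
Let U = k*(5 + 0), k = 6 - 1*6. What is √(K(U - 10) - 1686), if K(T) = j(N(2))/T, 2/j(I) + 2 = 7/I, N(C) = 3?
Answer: 3*I*√4685/5 ≈ 41.068*I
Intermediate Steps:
k = 0 (k = 6 - 6 = 0)
j(I) = 2/(-2 + 7/I)
U = 0 (U = 0*(5 + 0) = 0*5 = 0)
K(T) = 6/T (K(T) = (-2*3/(-7 + 2*3))/T = (-2*3/(-7 + 6))/T = (-2*3/(-1))/T = (-2*3*(-1))/T = 6/T)
√(K(U - 10) - 1686) = √(6/(0 - 10) - 1686) = √(6/(-10) - 1686) = √(6*(-⅒) - 1686) = √(-⅗ - 1686) = √(-8433/5) = 3*I*√4685/5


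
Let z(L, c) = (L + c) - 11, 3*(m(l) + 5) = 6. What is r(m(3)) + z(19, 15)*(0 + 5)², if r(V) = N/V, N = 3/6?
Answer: 3449/6 ≈ 574.83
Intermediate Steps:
N = ½ (N = 3*(⅙) = ½ ≈ 0.50000)
m(l) = -3 (m(l) = -5 + (⅓)*6 = -5 + 2 = -3)
r(V) = 1/(2*V)
z(L, c) = -11 + L + c
r(m(3)) + z(19, 15)*(0 + 5)² = (½)/(-3) + (-11 + 19 + 15)*(0 + 5)² = (½)*(-⅓) + 23*5² = -⅙ + 23*25 = -⅙ + 575 = 3449/6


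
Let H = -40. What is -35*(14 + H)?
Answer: 910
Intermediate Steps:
-35*(14 + H) = -35*(14 - 40) = -35*(-26) = 910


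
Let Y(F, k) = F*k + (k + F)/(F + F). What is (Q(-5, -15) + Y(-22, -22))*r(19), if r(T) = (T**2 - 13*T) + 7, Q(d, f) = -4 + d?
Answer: 57596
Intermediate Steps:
r(T) = 7 + T**2 - 13*T
Y(F, k) = F*k + (F + k)/(2*F) (Y(F, k) = F*k + (F + k)/((2*F)) = F*k + (F + k)*(1/(2*F)) = F*k + (F + k)/(2*F))
(Q(-5, -15) + Y(-22, -22))*r(19) = ((-4 - 5) + (1/2 - 22*(-22) + (1/2)*(-22)/(-22)))*(7 + 19**2 - 13*19) = (-9 + (1/2 + 484 + (1/2)*(-22)*(-1/22)))*(7 + 361 - 247) = (-9 + (1/2 + 484 + 1/2))*121 = (-9 + 485)*121 = 476*121 = 57596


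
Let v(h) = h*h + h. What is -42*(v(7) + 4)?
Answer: -2520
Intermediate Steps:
v(h) = h + h² (v(h) = h² + h = h + h²)
-42*(v(7) + 4) = -42*(7*(1 + 7) + 4) = -42*(7*8 + 4) = -42*(56 + 4) = -42*60 = -2520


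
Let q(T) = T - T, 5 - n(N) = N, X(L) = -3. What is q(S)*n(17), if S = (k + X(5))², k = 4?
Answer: 0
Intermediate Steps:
n(N) = 5 - N
S = 1 (S = (4 - 3)² = 1² = 1)
q(T) = 0
q(S)*n(17) = 0*(5 - 1*17) = 0*(5 - 17) = 0*(-12) = 0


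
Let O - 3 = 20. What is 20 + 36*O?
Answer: 848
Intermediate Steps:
O = 23 (O = 3 + 20 = 23)
20 + 36*O = 20 + 36*23 = 20 + 828 = 848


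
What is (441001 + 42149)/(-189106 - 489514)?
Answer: -48315/67862 ≈ -0.71196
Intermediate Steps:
(441001 + 42149)/(-189106 - 489514) = 483150/(-678620) = 483150*(-1/678620) = -48315/67862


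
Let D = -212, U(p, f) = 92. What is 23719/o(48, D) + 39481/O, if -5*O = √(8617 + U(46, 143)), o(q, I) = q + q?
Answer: 23719/96 - 197405*√8709/8709 ≈ -1868.2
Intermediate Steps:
o(q, I) = 2*q
O = -√8709/5 (O = -√(8617 + 92)/5 = -√8709/5 ≈ -18.664)
23719/o(48, D) + 39481/O = 23719/((2*48)) + 39481/((-√8709/5)) = 23719/96 + 39481*(-5*√8709/8709) = 23719*(1/96) - 197405*√8709/8709 = 23719/96 - 197405*√8709/8709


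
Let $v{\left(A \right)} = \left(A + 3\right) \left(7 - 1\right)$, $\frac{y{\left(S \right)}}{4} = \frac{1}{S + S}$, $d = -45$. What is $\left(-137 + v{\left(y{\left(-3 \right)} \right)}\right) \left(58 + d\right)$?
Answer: $-1599$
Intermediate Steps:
$y{\left(S \right)} = \frac{2}{S}$ ($y{\left(S \right)} = \frac{4}{S + S} = \frac{4}{2 S} = 4 \frac{1}{2 S} = \frac{2}{S}$)
$v{\left(A \right)} = 18 + 6 A$ ($v{\left(A \right)} = \left(3 + A\right) 6 = 18 + 6 A$)
$\left(-137 + v{\left(y{\left(-3 \right)} \right)}\right) \left(58 + d\right) = \left(-137 + \left(18 + 6 \frac{2}{-3}\right)\right) \left(58 - 45\right) = \left(-137 + \left(18 + 6 \cdot 2 \left(- \frac{1}{3}\right)\right)\right) 13 = \left(-137 + \left(18 + 6 \left(- \frac{2}{3}\right)\right)\right) 13 = \left(-137 + \left(18 - 4\right)\right) 13 = \left(-137 + 14\right) 13 = \left(-123\right) 13 = -1599$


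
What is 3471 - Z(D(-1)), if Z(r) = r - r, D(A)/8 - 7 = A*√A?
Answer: 3471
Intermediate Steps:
D(A) = 56 + 8*A^(3/2) (D(A) = 56 + 8*(A*√A) = 56 + 8*A^(3/2))
Z(r) = 0
3471 - Z(D(-1)) = 3471 - 1*0 = 3471 + 0 = 3471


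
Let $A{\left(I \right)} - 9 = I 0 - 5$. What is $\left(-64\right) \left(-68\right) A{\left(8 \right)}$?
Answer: $17408$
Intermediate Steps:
$A{\left(I \right)} = 4$ ($A{\left(I \right)} = 9 + \left(I 0 - 5\right) = 9 + \left(0 - 5\right) = 9 - 5 = 4$)
$\left(-64\right) \left(-68\right) A{\left(8 \right)} = \left(-64\right) \left(-68\right) 4 = 4352 \cdot 4 = 17408$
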